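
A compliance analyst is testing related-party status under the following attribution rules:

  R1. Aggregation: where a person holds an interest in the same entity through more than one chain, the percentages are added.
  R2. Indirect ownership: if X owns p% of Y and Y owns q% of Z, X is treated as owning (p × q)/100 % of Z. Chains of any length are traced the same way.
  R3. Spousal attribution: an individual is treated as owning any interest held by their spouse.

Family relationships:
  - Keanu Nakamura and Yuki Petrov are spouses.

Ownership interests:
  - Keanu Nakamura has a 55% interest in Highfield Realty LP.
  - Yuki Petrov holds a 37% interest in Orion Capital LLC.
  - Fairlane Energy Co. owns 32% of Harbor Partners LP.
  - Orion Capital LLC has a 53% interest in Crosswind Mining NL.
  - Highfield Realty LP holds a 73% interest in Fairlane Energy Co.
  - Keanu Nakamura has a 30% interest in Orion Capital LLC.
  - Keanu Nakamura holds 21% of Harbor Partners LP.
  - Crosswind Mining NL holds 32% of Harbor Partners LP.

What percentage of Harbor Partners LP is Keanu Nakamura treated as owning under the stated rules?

45.2112%

By spousal attribution (R3), Keanu Nakamura is treated as also owning Yuki Petrov's interest in Orion Capital LLC, giving 30% + 37% = 67%.
Chain via Orion Capital LLC → Crosswind Mining NL (R2): 67% × 53% × 32% = 11.3632% of Harbor Partners LP.
Chain via Highfield Realty LP → Fairlane Energy Co. (R2): 55% × 73% × 32% = 12.848% of Harbor Partners LP.
Direct interest in Harbor Partners LP: 21%.
Aggregating (R1): 11.3632% + 12.848% + 21% = 45.2112%.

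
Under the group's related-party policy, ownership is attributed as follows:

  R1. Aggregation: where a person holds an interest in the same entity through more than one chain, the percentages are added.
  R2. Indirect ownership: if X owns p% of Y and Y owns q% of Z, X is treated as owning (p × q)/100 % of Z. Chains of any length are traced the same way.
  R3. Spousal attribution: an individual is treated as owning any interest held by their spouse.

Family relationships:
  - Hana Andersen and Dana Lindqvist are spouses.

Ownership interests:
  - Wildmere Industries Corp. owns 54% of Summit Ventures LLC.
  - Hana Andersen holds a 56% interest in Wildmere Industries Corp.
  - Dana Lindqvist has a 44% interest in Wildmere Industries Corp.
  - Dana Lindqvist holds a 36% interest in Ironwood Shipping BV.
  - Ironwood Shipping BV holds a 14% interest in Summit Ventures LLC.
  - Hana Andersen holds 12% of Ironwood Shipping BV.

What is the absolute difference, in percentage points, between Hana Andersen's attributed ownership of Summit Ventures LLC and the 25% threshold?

35.72

By spousal attribution (R3), Hana Andersen is treated as also owning Dana Lindqvist's interest in Ironwood Shipping BV, giving 12% + 36% = 48%.
By spousal attribution (R3), Hana Andersen is treated as also owning Dana Lindqvist's interest in Wildmere Industries Corp, giving 56% + 44% = 100%.
Chain via Ironwood Shipping BV (R2): 48% × 14% = 6.72% of Summit Ventures LLC.
Chain via Wildmere Industries Corp. (R2): 100% × 54% = 54% of Summit Ventures LLC.
Aggregating (R1): 6.72% + 54% = 60.72%.
60.72% exceeds the 25% threshold by 35.72 percentage points.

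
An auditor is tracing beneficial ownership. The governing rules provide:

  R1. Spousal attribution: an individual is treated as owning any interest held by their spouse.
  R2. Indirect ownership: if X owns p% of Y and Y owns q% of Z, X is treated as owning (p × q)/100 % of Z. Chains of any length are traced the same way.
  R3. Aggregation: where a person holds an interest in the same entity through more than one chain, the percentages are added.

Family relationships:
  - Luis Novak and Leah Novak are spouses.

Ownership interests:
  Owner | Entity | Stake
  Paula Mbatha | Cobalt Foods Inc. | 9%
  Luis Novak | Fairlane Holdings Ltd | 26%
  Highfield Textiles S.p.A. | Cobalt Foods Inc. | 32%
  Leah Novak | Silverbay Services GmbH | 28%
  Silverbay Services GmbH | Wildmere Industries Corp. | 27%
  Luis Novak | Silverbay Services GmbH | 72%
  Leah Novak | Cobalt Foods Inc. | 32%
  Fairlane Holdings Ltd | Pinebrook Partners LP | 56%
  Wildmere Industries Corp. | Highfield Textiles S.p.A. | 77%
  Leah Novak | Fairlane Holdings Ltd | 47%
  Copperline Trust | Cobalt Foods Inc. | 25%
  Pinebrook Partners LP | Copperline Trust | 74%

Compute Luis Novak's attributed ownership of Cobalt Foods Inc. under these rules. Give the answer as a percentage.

46.2156%

By spousal attribution (R1), Luis Novak is treated as also owning Leah Novak's interest in Silverbay Services GmbH, giving 72% + 28% = 100%.
By spousal attribution (R1), Luis Novak is treated as also owning Leah Novak's interest in Fairlane Holdings Ltd, giving 26% + 47% = 73%.
By spousal attribution (R1), Luis Novak is treated as owning Leah Novak's 32% interest in Cobalt Foods Inc.
Chain via Silverbay Services GmbH → Wildmere Industries Corp. → Highfield Textiles S.p.A. (R2): 100% × 27% × 77% × 32% = 6.6528% of Cobalt Foods Inc.
Chain via Fairlane Holdings Ltd → Pinebrook Partners LP → Copperline Trust (R2): 73% × 56% × 74% × 25% = 7.5628% of Cobalt Foods Inc.
Direct interest in Cobalt Foods Inc: 32%.
Aggregating (R3): 6.6528% + 7.5628% + 32% = 46.2156%.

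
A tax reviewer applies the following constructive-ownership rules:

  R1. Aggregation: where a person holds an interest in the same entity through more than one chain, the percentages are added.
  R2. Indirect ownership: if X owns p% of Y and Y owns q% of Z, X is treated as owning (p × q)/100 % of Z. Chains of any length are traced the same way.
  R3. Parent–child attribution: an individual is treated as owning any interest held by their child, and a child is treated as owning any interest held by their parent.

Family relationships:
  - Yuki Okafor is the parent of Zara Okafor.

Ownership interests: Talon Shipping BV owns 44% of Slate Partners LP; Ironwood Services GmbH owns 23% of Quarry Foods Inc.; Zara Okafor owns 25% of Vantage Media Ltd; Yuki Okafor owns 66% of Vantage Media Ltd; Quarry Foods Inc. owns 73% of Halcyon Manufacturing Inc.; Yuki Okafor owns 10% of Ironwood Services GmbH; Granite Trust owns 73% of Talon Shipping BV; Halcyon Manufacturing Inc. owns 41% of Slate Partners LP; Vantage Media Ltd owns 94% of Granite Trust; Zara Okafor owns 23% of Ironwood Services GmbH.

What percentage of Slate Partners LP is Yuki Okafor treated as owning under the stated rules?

29.747135%

By parent–child attribution (R3), Yuki Okafor is treated as also owning Zara Okafor's interest in Ironwood Services GmbH, giving 10% + 23% = 33%.
By parent–child attribution (R3), Yuki Okafor is treated as also owning Zara Okafor's interest in Vantage Media Ltd, giving 66% + 25% = 91%.
Chain via Ironwood Services GmbH → Quarry Foods Inc. → Halcyon Manufacturing Inc. (R2): 33% × 23% × 73% × 41% = 2.271687% of Slate Partners LP.
Chain via Vantage Media Ltd → Granite Trust → Talon Shipping BV (R2): 91% × 94% × 73% × 44% = 27.475448% of Slate Partners LP.
Aggregating (R1): 2.271687% + 27.475448% = 29.747135%.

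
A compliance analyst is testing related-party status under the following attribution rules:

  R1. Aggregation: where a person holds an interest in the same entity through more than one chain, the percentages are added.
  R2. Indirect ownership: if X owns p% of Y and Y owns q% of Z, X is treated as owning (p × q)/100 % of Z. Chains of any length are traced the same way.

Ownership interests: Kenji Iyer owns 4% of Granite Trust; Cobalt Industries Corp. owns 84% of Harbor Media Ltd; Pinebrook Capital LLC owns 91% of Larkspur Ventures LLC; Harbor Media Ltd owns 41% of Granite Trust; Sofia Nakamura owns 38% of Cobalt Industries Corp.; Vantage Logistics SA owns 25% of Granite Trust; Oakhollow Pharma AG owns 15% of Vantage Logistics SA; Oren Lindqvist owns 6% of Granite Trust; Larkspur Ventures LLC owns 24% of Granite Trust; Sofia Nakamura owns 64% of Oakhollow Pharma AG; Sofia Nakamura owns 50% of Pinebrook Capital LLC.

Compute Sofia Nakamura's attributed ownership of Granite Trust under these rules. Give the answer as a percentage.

Chain via Pinebrook Capital LLC → Larkspur Ventures LLC (R2): 50% × 91% × 24% = 10.92% of Granite Trust.
Chain via Cobalt Industries Corp. → Harbor Media Ltd (R2): 38% × 84% × 41% = 13.0872% of Granite Trust.
Chain via Oakhollow Pharma AG → Vantage Logistics SA (R2): 64% × 15% × 25% = 2.4% of Granite Trust.
Aggregating (R1): 10.92% + 13.0872% + 2.4% = 26.4072%.

26.4072%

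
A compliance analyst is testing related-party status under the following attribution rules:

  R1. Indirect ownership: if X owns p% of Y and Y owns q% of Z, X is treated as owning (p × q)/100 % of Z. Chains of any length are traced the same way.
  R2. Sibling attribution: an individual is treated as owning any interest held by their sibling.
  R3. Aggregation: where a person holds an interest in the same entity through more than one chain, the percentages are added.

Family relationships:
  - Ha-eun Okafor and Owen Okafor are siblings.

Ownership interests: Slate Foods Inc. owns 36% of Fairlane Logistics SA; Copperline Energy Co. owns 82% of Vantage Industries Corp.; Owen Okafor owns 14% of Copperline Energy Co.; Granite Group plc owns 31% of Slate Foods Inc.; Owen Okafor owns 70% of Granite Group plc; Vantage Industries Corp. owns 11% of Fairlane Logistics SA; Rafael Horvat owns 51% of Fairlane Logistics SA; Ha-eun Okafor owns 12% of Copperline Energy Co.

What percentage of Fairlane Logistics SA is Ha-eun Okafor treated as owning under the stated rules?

10.1572%

By sibling attribution (R2), Ha-eun Okafor is treated as also owning Owen Okafor's interest in Copperline Energy Co, giving 12% + 14% = 26%.
By sibling attribution (R2), Ha-eun Okafor is treated as owning Owen Okafor's 70% interest in Granite Group plc.
Chain via Copperline Energy Co. → Vantage Industries Corp. (R1): 26% × 82% × 11% = 2.3452% of Fairlane Logistics SA.
Chain via Granite Group plc → Slate Foods Inc. (R1): 70% × 31% × 36% = 7.812% of Fairlane Logistics SA.
Aggregating (R3): 2.3452% + 7.812% = 10.1572%.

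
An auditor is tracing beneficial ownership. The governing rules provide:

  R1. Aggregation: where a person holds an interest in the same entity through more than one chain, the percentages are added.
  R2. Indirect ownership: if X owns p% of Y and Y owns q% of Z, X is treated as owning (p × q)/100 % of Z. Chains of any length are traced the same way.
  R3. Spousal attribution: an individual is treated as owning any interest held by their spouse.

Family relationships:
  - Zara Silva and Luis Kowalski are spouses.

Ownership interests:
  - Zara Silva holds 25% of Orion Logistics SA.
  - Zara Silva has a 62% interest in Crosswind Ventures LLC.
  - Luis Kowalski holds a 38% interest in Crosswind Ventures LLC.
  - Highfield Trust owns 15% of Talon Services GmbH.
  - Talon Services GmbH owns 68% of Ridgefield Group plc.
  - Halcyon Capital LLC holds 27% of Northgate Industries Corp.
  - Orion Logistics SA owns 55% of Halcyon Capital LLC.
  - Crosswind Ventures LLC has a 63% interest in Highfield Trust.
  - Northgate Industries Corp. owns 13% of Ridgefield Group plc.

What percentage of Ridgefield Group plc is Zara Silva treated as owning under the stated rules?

By spousal attribution (R3), Zara Silva is treated as also owning Luis Kowalski's interest in Crosswind Ventures LLC, giving 62% + 38% = 100%.
Chain via Orion Logistics SA → Halcyon Capital LLC → Northgate Industries Corp. (R2): 25% × 55% × 27% × 13% = 0.482625% of Ridgefield Group plc.
Chain via Crosswind Ventures LLC → Highfield Trust → Talon Services GmbH (R2): 100% × 63% × 15% × 68% = 6.426% of Ridgefield Group plc.
Aggregating (R1): 0.482625% + 6.426% = 6.908625%.

6.908625%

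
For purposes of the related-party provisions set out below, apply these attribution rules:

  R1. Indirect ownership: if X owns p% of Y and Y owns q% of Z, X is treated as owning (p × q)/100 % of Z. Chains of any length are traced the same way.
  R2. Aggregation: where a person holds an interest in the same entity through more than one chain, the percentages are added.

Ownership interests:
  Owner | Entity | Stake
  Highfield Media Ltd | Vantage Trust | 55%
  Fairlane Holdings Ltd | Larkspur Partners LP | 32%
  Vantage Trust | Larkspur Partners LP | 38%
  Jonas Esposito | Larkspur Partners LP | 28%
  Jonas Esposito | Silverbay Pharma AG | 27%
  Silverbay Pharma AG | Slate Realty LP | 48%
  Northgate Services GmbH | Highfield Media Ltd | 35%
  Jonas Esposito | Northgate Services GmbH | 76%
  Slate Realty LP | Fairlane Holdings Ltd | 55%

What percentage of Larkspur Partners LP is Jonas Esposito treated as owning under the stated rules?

Chain via Silverbay Pharma AG → Slate Realty LP → Fairlane Holdings Ltd (R1): 27% × 48% × 55% × 32% = 2.28096% of Larkspur Partners LP.
Chain via Northgate Services GmbH → Highfield Media Ltd → Vantage Trust (R1): 76% × 35% × 55% × 38% = 5.5594% of Larkspur Partners LP.
Direct interest in Larkspur Partners LP: 28%.
Aggregating (R2): 2.28096% + 5.5594% + 28% = 35.84036%.

35.84036%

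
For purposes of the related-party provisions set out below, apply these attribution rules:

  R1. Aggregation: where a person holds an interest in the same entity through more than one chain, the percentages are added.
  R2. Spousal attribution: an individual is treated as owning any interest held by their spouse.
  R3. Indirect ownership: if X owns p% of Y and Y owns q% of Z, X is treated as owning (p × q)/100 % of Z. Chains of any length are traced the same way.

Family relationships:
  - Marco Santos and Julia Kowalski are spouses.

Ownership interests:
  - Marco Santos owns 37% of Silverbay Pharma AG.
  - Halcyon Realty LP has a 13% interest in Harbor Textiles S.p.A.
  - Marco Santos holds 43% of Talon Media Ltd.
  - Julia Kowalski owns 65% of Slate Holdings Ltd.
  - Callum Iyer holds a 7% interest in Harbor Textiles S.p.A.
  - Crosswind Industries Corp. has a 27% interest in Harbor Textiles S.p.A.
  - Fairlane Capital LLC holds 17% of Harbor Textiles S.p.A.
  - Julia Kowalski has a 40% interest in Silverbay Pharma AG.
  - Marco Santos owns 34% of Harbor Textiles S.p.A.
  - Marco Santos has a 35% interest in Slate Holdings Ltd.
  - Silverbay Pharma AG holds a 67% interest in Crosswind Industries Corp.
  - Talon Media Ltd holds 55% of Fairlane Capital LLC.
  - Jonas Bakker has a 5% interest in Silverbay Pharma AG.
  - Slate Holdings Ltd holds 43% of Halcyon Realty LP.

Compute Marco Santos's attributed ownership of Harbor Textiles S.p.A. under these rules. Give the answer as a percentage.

57.5398%

By spousal attribution (R2), Marco Santos is treated as also owning Julia Kowalski's interest in Slate Holdings Ltd, giving 35% + 65% = 100%.
By spousal attribution (R2), Marco Santos is treated as also owning Julia Kowalski's interest in Silverbay Pharma AG, giving 37% + 40% = 77%.
Chain via Slate Holdings Ltd → Halcyon Realty LP (R3): 100% × 43% × 13% = 5.59% of Harbor Textiles S.p.A.
Chain via Silverbay Pharma AG → Crosswind Industries Corp. (R3): 77% × 67% × 27% = 13.9293% of Harbor Textiles S.p.A.
Chain via Talon Media Ltd → Fairlane Capital LLC (R3): 43% × 55% × 17% = 4.0205% of Harbor Textiles S.p.A.
Direct interest in Harbor Textiles S.p.A: 34%.
Aggregating (R1): 5.59% + 13.9293% + 4.0205% + 34% = 57.5398%.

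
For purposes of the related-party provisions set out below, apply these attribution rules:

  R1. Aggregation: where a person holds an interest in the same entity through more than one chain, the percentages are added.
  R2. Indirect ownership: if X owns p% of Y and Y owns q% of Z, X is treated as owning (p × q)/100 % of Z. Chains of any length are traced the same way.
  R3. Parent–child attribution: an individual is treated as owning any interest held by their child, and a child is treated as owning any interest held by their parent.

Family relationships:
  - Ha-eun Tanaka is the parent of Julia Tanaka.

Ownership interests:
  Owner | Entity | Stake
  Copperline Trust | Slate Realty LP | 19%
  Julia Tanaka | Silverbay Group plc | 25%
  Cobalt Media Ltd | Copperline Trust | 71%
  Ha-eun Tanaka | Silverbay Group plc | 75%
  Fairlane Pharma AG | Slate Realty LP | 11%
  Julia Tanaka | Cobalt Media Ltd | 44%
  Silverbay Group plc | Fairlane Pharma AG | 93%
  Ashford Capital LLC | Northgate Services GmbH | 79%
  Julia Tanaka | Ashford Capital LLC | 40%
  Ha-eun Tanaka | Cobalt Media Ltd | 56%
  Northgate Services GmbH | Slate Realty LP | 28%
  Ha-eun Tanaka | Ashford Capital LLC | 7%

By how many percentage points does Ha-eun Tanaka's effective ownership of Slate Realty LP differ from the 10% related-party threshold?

24.1164

By parent–child attribution (R3), Ha-eun Tanaka is treated as also owning Julia Tanaka's interest in Ashford Capital LLC, giving 7% + 40% = 47%.
By parent–child attribution (R3), Ha-eun Tanaka is treated as also owning Julia Tanaka's interest in Cobalt Media Ltd, giving 56% + 44% = 100%.
By parent–child attribution (R3), Ha-eun Tanaka is treated as also owning Julia Tanaka's interest in Silverbay Group plc, giving 75% + 25% = 100%.
Chain via Ashford Capital LLC → Northgate Services GmbH (R2): 47% × 79% × 28% = 10.3964% of Slate Realty LP.
Chain via Cobalt Media Ltd → Copperline Trust (R2): 100% × 71% × 19% = 13.49% of Slate Realty LP.
Chain via Silverbay Group plc → Fairlane Pharma AG (R2): 100% × 93% × 11% = 10.23% of Slate Realty LP.
Aggregating (R1): 10.3964% + 13.49% + 10.23% = 34.1164%.
34.1164% exceeds the 10% threshold by 24.1164 percentage points.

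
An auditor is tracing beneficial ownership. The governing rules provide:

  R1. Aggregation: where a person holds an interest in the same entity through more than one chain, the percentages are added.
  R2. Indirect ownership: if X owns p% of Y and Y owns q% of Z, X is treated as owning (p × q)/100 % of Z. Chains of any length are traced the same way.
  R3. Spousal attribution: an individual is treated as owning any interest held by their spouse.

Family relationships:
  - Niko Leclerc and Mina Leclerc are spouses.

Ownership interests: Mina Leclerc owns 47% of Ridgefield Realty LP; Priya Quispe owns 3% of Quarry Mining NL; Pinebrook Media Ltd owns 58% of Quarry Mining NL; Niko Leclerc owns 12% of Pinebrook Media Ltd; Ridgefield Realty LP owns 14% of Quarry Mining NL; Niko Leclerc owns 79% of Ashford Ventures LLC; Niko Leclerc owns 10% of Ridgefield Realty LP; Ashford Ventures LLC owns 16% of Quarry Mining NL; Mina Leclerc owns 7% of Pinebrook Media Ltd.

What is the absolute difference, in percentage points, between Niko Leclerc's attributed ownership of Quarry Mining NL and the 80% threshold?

48.36

By spousal attribution (R3), Niko Leclerc is treated as also owning Mina Leclerc's interest in Pinebrook Media Ltd, giving 12% + 7% = 19%.
By spousal attribution (R3), Niko Leclerc is treated as also owning Mina Leclerc's interest in Ridgefield Realty LP, giving 10% + 47% = 57%.
Chain via Pinebrook Media Ltd (R2): 19% × 58% = 11.02% of Quarry Mining NL.
Chain via Ashford Ventures LLC (R2): 79% × 16% = 12.64% of Quarry Mining NL.
Chain via Ridgefield Realty LP (R2): 57% × 14% = 7.98% of Quarry Mining NL.
Aggregating (R1): 11.02% + 12.64% + 7.98% = 31.64%.
31.64% falls short of the 80% threshold by 48.36 percentage points.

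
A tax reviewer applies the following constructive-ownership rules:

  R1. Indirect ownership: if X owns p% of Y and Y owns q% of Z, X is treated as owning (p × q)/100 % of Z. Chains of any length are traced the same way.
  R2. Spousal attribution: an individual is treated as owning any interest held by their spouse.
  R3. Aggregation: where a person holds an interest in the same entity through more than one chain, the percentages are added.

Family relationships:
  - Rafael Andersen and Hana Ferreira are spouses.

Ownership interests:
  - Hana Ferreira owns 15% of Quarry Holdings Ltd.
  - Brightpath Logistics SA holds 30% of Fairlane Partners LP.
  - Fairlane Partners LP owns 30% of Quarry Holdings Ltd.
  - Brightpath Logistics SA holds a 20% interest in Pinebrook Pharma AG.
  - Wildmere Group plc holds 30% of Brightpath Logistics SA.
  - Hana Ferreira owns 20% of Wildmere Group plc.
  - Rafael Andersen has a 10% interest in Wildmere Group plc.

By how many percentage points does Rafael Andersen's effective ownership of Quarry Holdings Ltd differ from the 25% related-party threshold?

9.19

By spousal attribution (R2), Rafael Andersen is treated as also owning Hana Ferreira's interest in Wildmere Group plc, giving 10% + 20% = 30%.
By spousal attribution (R2), Rafael Andersen is treated as owning Hana Ferreira's 15% interest in Quarry Holdings Ltd.
Chain via Wildmere Group plc → Brightpath Logistics SA → Fairlane Partners LP (R1): 30% × 30% × 30% × 30% = 0.81% of Quarry Holdings Ltd.
Direct interest in Quarry Holdings Ltd: 15%.
Aggregating (R3): 0.81% + 15% = 15.81%.
15.81% falls short of the 25% threshold by 9.19 percentage points.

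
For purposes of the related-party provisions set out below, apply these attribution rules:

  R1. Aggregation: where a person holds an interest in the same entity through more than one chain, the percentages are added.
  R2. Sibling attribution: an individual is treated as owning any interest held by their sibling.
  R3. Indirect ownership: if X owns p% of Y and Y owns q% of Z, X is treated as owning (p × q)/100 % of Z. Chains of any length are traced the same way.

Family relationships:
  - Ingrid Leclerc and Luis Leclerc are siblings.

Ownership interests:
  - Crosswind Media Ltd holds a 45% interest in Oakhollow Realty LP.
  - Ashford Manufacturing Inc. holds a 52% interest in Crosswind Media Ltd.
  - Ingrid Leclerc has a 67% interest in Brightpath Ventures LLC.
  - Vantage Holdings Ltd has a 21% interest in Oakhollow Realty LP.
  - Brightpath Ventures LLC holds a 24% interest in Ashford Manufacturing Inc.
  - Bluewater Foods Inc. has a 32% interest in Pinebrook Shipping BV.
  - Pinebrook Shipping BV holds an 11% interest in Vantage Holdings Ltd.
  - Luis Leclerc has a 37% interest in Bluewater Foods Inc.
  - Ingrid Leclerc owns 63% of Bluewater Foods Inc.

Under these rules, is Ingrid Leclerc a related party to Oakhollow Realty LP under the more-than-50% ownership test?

No

By sibling attribution (R2), Ingrid Leclerc is treated as also owning Luis Leclerc's interest in Bluewater Foods Inc, giving 63% + 37% = 100%.
Chain via Bluewater Foods Inc. → Pinebrook Shipping BV → Vantage Holdings Ltd (R3): 100% × 32% × 11% × 21% = 0.7392% of Oakhollow Realty LP.
Chain via Brightpath Ventures LLC → Ashford Manufacturing Inc. → Crosswind Media Ltd (R3): 67% × 24% × 52% × 45% = 3.76272% of Oakhollow Realty LP.
Aggregating (R1): 0.7392% + 3.76272% = 4.50192%.
4.50192% does not exceed the 50% threshold, so Ingrid is not a related party to Oakhollow Realty LP.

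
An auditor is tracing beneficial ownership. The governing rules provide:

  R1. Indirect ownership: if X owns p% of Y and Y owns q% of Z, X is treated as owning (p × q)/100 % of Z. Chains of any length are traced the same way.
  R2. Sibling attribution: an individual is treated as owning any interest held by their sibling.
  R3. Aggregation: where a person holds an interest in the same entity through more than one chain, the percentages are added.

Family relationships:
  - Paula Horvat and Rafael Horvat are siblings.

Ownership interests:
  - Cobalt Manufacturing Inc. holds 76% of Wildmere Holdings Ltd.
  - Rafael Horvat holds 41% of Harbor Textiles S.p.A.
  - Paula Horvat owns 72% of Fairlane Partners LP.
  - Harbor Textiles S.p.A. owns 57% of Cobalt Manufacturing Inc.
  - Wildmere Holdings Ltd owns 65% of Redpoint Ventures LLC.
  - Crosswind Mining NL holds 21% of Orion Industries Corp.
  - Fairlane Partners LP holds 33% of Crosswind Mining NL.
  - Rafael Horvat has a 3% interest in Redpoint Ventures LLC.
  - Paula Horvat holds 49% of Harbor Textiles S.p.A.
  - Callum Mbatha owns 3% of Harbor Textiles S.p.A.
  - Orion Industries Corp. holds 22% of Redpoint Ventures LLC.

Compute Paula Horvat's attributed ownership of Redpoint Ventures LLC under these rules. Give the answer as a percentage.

29.439912%

By sibling attribution (R2), Paula Horvat is treated as also owning Rafael Horvat's interest in Harbor Textiles S.p.A, giving 49% + 41% = 90%.
By sibling attribution (R2), Paula Horvat is treated as owning Rafael Horvat's 3% interest in Redpoint Ventures LLC.
Chain via Harbor Textiles S.p.A. → Cobalt Manufacturing Inc. → Wildmere Holdings Ltd (R1): 90% × 57% × 76% × 65% = 25.3422% of Redpoint Ventures LLC.
Chain via Fairlane Partners LP → Crosswind Mining NL → Orion Industries Corp. (R1): 72% × 33% × 21% × 22% = 1.097712% of Redpoint Ventures LLC.
Direct interest in Redpoint Ventures LLC: 3%.
Aggregating (R3): 25.3422% + 1.097712% + 3% = 29.439912%.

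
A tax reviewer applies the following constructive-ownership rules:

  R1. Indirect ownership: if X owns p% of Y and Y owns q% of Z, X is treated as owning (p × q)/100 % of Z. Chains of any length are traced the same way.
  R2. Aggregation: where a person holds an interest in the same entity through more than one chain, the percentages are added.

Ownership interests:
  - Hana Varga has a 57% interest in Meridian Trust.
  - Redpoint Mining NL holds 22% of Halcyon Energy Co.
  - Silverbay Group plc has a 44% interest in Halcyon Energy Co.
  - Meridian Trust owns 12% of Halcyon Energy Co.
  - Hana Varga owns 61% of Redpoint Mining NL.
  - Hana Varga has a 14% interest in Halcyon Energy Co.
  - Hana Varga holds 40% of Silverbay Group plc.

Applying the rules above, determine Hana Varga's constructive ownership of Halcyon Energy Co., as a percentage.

51.86%

Chain via Meridian Trust (R1): 57% × 12% = 6.84% of Halcyon Energy Co.
Chain via Silverbay Group plc (R1): 40% × 44% = 17.6% of Halcyon Energy Co.
Chain via Redpoint Mining NL (R1): 61% × 22% = 13.42% of Halcyon Energy Co.
Direct interest in Halcyon Energy Co: 14%.
Aggregating (R2): 6.84% + 17.6% + 13.42% + 14% = 51.86%.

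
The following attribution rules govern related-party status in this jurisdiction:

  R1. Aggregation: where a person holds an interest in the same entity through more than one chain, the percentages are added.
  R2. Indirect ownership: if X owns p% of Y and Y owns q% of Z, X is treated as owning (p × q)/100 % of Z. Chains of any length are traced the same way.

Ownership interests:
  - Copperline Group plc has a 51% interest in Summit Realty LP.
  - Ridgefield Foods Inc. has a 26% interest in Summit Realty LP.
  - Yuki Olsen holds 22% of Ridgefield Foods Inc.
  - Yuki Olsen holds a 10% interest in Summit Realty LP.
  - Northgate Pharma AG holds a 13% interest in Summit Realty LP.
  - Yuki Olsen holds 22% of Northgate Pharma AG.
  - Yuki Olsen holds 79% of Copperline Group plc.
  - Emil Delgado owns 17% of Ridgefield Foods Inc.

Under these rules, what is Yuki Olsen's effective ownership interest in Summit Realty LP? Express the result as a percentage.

Chain via Copperline Group plc (R2): 79% × 51% = 40.29% of Summit Realty LP.
Chain via Northgate Pharma AG (R2): 22% × 13% = 2.86% of Summit Realty LP.
Chain via Ridgefield Foods Inc. (R2): 22% × 26% = 5.72% of Summit Realty LP.
Direct interest in Summit Realty LP: 10%.
Aggregating (R1): 40.29% + 2.86% + 5.72% + 10% = 58.87%.

58.87%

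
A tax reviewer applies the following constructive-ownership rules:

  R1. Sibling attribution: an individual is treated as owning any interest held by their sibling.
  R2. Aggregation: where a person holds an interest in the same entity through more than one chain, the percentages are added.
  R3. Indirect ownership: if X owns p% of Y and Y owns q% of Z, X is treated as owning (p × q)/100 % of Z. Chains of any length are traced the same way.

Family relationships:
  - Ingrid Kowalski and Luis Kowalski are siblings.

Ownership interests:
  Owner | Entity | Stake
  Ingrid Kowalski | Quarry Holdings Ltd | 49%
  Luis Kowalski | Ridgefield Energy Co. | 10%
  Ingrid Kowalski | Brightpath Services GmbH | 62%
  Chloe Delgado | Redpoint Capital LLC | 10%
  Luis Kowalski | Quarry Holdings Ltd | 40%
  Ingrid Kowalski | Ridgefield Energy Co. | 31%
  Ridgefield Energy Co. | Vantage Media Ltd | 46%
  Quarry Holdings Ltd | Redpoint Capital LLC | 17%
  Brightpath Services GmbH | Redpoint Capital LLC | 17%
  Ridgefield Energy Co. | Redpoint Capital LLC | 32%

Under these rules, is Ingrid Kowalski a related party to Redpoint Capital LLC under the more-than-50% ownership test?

By sibling attribution (R1), Ingrid Kowalski is treated as also owning Luis Kowalski's interest in Quarry Holdings Ltd, giving 49% + 40% = 89%.
By sibling attribution (R1), Ingrid Kowalski is treated as also owning Luis Kowalski's interest in Ridgefield Energy Co, giving 31% + 10% = 41%.
Chain via Brightpath Services GmbH (R3): 62% × 17% = 10.54% of Redpoint Capital LLC.
Chain via Quarry Holdings Ltd (R3): 89% × 17% = 15.13% of Redpoint Capital LLC.
Chain via Ridgefield Energy Co. (R3): 41% × 32% = 13.12% of Redpoint Capital LLC.
Aggregating (R2): 10.54% + 15.13% + 13.12% = 38.79%.
38.79% does not exceed the 50% threshold, so Ingrid is not a related party to Redpoint Capital LLC.

No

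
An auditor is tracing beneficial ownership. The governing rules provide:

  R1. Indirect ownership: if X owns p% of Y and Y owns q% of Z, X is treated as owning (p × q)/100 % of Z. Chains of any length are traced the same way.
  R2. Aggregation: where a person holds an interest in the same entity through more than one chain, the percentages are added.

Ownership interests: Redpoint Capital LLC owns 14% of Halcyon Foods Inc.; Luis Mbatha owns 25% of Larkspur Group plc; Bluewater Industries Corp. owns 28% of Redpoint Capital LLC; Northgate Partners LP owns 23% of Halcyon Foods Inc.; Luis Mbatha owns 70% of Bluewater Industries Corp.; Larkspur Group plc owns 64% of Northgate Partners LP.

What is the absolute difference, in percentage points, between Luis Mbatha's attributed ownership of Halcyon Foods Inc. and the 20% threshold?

Chain via Bluewater Industries Corp. → Redpoint Capital LLC (R1): 70% × 28% × 14% = 2.744% of Halcyon Foods Inc.
Chain via Larkspur Group plc → Northgate Partners LP (R1): 25% × 64% × 23% = 3.68% of Halcyon Foods Inc.
Aggregating (R2): 2.744% + 3.68% = 6.424%.
6.424% falls short of the 20% threshold by 13.576 percentage points.

13.576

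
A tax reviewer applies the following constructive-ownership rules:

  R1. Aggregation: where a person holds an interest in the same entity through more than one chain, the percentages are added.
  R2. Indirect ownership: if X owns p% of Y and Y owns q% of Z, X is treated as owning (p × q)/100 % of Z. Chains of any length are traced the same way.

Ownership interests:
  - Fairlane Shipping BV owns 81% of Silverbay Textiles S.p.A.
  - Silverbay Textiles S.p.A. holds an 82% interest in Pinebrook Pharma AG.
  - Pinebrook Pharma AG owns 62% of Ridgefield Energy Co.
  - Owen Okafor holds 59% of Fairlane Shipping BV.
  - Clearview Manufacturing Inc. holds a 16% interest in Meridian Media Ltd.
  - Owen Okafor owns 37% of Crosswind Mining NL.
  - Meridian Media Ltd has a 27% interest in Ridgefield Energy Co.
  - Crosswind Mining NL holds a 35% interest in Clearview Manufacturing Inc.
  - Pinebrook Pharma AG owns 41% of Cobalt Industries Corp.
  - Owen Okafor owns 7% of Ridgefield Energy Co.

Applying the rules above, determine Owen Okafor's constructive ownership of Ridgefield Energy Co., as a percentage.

31.855876%

Chain via Crosswind Mining NL → Clearview Manufacturing Inc. → Meridian Media Ltd (R2): 37% × 35% × 16% × 27% = 0.55944% of Ridgefield Energy Co.
Chain via Fairlane Shipping BV → Silverbay Textiles S.p.A. → Pinebrook Pharma AG (R2): 59% × 81% × 82% × 62% = 24.296436% of Ridgefield Energy Co.
Direct interest in Ridgefield Energy Co: 7%.
Aggregating (R1): 0.55944% + 24.296436% + 7% = 31.855876%.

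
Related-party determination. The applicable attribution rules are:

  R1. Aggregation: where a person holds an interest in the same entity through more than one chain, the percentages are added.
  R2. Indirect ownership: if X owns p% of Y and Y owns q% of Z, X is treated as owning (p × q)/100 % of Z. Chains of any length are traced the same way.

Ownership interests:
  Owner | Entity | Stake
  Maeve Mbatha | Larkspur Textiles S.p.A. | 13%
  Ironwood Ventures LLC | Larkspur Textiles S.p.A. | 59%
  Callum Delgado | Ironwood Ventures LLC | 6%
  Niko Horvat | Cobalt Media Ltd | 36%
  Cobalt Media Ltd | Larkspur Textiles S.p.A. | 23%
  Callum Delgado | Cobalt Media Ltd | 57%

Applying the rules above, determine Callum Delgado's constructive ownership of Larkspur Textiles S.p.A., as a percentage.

Chain via Cobalt Media Ltd (R2): 57% × 23% = 13.11% of Larkspur Textiles S.p.A.
Chain via Ironwood Ventures LLC (R2): 6% × 59% = 3.54% of Larkspur Textiles S.p.A.
Aggregating (R1): 13.11% + 3.54% = 16.65%.

16.65%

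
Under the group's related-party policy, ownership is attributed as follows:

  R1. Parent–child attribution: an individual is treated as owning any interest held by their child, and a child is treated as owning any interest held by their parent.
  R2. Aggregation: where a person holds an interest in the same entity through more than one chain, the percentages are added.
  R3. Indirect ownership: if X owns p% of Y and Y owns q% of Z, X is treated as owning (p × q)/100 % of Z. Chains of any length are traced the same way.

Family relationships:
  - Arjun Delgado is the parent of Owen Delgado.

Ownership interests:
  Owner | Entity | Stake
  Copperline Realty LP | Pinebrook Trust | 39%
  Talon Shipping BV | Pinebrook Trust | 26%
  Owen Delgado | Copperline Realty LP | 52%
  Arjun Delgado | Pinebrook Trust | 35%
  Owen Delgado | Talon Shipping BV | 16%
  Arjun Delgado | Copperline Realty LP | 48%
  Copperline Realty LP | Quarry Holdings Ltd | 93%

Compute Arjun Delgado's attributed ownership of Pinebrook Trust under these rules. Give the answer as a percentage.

By parent–child attribution (R1), Arjun Delgado is treated as also owning Owen Delgado's interest in Copperline Realty LP, giving 48% + 52% = 100%.
By parent–child attribution (R1), Arjun Delgado is treated as owning Owen Delgado's 16% interest in Talon Shipping BV.
Chain via Copperline Realty LP (R3): 100% × 39% = 39% of Pinebrook Trust.
Direct interest in Pinebrook Trust: 35%.
Chain via Talon Shipping BV (R3): 16% × 26% = 4.16% of Pinebrook Trust.
Aggregating (R2): 39% + 35% + 4.16% = 78.16%.

78.16%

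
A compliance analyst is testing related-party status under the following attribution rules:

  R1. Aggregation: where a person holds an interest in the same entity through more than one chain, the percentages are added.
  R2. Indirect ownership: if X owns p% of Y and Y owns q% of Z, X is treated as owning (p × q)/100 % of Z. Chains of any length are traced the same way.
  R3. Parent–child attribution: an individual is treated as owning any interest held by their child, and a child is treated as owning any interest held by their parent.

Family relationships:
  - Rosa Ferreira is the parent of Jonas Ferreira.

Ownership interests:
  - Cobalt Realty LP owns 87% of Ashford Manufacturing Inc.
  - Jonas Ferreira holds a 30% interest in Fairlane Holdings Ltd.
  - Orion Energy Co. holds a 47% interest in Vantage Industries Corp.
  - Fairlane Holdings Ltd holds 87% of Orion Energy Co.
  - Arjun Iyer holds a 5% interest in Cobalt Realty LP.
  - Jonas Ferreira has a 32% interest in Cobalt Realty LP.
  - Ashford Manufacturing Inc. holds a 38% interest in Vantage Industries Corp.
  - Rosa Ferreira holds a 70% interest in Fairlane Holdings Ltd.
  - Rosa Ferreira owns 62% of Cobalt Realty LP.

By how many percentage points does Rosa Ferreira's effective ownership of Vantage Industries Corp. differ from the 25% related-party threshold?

46.9664

By parent–child attribution (R3), Rosa Ferreira is treated as also owning Jonas Ferreira's interest in Cobalt Realty LP, giving 62% + 32% = 94%.
By parent–child attribution (R3), Rosa Ferreira is treated as also owning Jonas Ferreira's interest in Fairlane Holdings Ltd, giving 70% + 30% = 100%.
Chain via Cobalt Realty LP → Ashford Manufacturing Inc. (R2): 94% × 87% × 38% = 31.0764% of Vantage Industries Corp.
Chain via Fairlane Holdings Ltd → Orion Energy Co. (R2): 100% × 87% × 47% = 40.89% of Vantage Industries Corp.
Aggregating (R1): 31.0764% + 40.89% = 71.9664%.
71.9664% exceeds the 25% threshold by 46.9664 percentage points.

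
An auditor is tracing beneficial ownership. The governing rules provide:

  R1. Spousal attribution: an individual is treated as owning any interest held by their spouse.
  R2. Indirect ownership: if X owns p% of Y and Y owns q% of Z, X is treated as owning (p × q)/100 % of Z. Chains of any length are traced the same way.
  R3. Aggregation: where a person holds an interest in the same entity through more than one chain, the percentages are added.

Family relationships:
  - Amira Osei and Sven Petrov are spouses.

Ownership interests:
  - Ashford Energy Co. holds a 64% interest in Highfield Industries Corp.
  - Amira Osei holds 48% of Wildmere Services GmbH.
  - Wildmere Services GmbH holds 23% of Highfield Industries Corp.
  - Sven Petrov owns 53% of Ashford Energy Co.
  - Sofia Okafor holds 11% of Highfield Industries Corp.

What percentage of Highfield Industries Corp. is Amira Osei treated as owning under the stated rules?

By spousal attribution (R1), Amira Osei is treated as owning Sven Petrov's 53% interest in Ashford Energy Co.
Chain via Wildmere Services GmbH (R2): 48% × 23% = 11.04% of Highfield Industries Corp.
Chain via Ashford Energy Co. (R2): 53% × 64% = 33.92% of Highfield Industries Corp.
Aggregating (R3): 11.04% + 33.92% = 44.96%.

44.96%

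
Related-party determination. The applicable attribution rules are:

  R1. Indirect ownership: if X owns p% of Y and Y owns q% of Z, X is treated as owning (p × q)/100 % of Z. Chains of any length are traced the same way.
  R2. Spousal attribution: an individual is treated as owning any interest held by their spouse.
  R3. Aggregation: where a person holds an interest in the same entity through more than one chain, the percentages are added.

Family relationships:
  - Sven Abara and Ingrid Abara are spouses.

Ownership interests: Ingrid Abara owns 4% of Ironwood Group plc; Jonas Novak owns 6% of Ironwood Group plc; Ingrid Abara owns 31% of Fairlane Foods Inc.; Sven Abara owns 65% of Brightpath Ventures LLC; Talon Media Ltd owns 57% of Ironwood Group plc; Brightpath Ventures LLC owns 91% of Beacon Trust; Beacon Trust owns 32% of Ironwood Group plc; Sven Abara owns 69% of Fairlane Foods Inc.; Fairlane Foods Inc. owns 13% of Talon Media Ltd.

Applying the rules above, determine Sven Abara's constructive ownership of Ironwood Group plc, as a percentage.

30.338%

By spousal attribution (R2), Sven Abara is treated as also owning Ingrid Abara's interest in Fairlane Foods Inc, giving 69% + 31% = 100%.
By spousal attribution (R2), Sven Abara is treated as owning Ingrid Abara's 4% interest in Ironwood Group plc.
Chain via Brightpath Ventures LLC → Beacon Trust (R1): 65% × 91% × 32% = 18.928% of Ironwood Group plc.
Chain via Fairlane Foods Inc. → Talon Media Ltd (R1): 100% × 13% × 57% = 7.41% of Ironwood Group plc.
Direct interest in Ironwood Group plc: 4%.
Aggregating (R3): 18.928% + 7.41% + 4% = 30.338%.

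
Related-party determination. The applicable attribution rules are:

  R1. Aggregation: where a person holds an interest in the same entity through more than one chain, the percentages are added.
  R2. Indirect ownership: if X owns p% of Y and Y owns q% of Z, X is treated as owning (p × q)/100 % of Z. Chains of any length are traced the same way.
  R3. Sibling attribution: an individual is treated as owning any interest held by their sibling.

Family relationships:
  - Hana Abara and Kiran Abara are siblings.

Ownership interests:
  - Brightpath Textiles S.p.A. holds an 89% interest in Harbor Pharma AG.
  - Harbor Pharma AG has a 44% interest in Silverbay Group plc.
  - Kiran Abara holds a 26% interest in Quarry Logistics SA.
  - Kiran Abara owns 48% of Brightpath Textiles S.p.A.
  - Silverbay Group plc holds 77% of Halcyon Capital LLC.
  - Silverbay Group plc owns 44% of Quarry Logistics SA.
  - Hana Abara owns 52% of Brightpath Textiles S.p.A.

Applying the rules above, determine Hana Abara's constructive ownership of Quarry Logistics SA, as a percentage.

43.2304%

By sibling attribution (R3), Hana Abara is treated as also owning Kiran Abara's interest in Brightpath Textiles S.p.A, giving 52% + 48% = 100%.
By sibling attribution (R3), Hana Abara is treated as owning Kiran Abara's 26% interest in Quarry Logistics SA.
Chain via Brightpath Textiles S.p.A. → Harbor Pharma AG → Silverbay Group plc (R2): 100% × 89% × 44% × 44% = 17.2304% of Quarry Logistics SA.
Direct interest in Quarry Logistics SA: 26%.
Aggregating (R1): 17.2304% + 26% = 43.2304%.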